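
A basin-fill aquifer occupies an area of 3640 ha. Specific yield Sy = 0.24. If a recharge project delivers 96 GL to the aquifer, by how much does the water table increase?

A = 3640 ha = 3.64 × 10^7 m²
ΔV = 96 GL = 9.6 × 10^7 m³
Δh = ΔV / (Sy × A) = 9.6 × 10^7 m³ / (0.24 × 3.64 × 10^7 m²) = 10.99 m

Δh ≈ 11 m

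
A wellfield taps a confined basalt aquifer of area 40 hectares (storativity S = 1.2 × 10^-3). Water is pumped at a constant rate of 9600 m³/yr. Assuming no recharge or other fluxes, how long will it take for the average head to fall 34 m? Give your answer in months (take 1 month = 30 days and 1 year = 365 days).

A = 40 hectares = 4 × 10^5 m²
ΔV = S × A × Δh = 0.0012 × 4 × 10^5 × 34 = 16320 m³
Q = 9600 m³/yr = 26.3 m³/d
t = ΔV / Q = 16320 m³ / 26.3 m³/d = 620.5 d
t = 620.5 d ≈ 20.68 months

t ≈ 20.7 months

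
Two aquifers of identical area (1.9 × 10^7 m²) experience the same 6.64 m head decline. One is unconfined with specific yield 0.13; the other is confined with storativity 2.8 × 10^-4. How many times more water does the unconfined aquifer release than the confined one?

Unconfined: ΔV_u = Sy × A × Δh = 0.13 × 1.9 × 10^7 × 6.64 = 1.64 × 10^7 m³
Confined: ΔV_c = S × A × Δh = 2.8 × 10^-4 × 1.9 × 10^7 × 6.64 = 35320 m³
Ratio = ΔV_u / ΔV_c = Sy / S = 0.13 / 2.8 × 10^-4 = 464.3

ΔV_u / ΔV_c ≈ 464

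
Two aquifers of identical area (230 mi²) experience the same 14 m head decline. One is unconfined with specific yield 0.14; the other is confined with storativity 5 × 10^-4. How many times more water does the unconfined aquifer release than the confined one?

ΔV_u / ΔV_c ≈ 280

A = 230 mi² = 5.957 × 10^8 m²
Unconfined: ΔV_u = Sy × A × Δh = 0.14 × 5.957 × 10^8 × 14 = 1.168 × 10^9 m³
Confined: ΔV_c = S × A × Δh = 5 × 10^-4 × 5.957 × 10^8 × 14 = 4.17 × 10^6 m³
Ratio = ΔV_u / ΔV_c = Sy / S = 0.14 / 5 × 10^-4 = 280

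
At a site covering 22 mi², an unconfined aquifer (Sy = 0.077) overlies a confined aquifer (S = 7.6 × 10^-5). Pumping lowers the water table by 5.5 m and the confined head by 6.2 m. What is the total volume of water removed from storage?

A = 22 mi² = 5.698 × 10^7 m²
Unconfined: ΔV_u = Sy × A × Δh_u = 0.077 × 5.698 × 10^7 × 5.5 = 2.413 × 10^7 m³
Confined: ΔV_c = S × A × Δh_c = 7.6 × 10^-5 × 5.698 × 10^7 × 6.2 = 26850 m³
Total ΔV = 2.413 × 10^7 + 26850 = 2.416 × 10^7 m³

ΔV ≈ 2.42 × 10^7 m³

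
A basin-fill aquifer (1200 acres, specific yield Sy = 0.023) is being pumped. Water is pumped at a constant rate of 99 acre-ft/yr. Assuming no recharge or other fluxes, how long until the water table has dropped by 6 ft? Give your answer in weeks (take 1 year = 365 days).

A = 1200 acres = 4.856 × 10^6 m²
Δh = 6 ft = 1.829 m
ΔV = Sy × A × Δh = 0.023 × 4.856 × 10^6 × 1.829 = 2.043 × 10^5 m³
Q = 99 acre-ft/yr = 334.6 m³/d
t = ΔV / Q = 2.043 × 10^5 m³ / 334.6 m³/d = 610.5 d
t = 610.5 d ≈ 87.22 weeks

t ≈ 87.2 weeks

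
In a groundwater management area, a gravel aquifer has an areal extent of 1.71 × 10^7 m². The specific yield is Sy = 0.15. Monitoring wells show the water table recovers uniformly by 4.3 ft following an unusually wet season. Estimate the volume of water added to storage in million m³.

ΔV ≈ 3.36 million m³

Δh = 4.3 ft = 1.311 m
ΔV = Sy × A × Δh = 0.15 × 1.71 × 10^7 m² × 1.311 m = 3.362 × 10^6 m³
ΔV = 3.362 × 10^6 m³ = 3.362 million m³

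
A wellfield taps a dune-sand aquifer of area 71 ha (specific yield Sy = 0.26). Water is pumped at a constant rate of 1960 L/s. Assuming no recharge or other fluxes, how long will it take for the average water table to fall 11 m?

t ≈ 12 days

A = 71 ha = 7.1 × 10^5 m²
ΔV = Sy × A × Δh = 0.26 × 7.1 × 10^5 × 11 = 2.031 × 10^6 m³
Q = 1960 L/s = 1.693 × 10^5 m³/d
t = ΔV / Q = 2.031 × 10^6 m³ / 1.693 × 10^5 m³/d = 11.99 d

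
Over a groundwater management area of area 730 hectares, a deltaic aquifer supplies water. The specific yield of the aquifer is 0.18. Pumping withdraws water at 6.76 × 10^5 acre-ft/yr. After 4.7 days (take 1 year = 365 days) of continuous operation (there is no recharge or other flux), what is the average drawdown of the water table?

Δh ≈ 8.17 m

A = 730 hectares = 7.3 × 10^6 m²
Q = 6.76 × 10^5 acre-ft/yr = 2.284 × 10^6 m³/d
ΔV = Q × t = 2.284 × 10^6 m³/d × 4.7 d = 1.074 × 10^7 m³
Δh = ΔV / (Sy × A) = 1.074 × 10^7 / (0.18 × 7.3 × 10^6) = 8.171 m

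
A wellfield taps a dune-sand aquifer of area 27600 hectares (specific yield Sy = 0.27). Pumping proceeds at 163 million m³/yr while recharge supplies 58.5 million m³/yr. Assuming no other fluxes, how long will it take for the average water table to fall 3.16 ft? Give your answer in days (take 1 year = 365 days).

t ≈ 251 days

A = 27600 hectares = 2.76 × 10^8 m²
Δh = 3.16 ft = 0.9632 m
ΔV = Sy × A × Δh = 0.27 × 2.76 × 10^8 × 0.9632 = 7.178 × 10^7 m³
Net withdrawal = 163 − 58.5 = 104.5 million m³/yr = 2.863 × 10^5 m³/d
t = ΔV / Q = 7.178 × 10^7 m³ / 2.863 × 10^5 m³/d = 250.7 d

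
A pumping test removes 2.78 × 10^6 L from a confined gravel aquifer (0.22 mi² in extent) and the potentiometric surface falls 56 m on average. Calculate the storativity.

A = 0.22 mi² = 5.698 × 10^5 m²
ΔV = 2.78 × 10^6 L = 2780 m³
S = ΔV / (A × Δh) = 2780 m³ / (5.698 × 10^5 m² × 56 m) = 8.712 × 10^-5

S ≈ 8.7 × 10^-5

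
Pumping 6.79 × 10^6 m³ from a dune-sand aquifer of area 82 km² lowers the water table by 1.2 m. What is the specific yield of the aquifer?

Sy ≈ 0.069

A = 82 km² = 8.2 × 10^7 m²
Sy = ΔV / (A × Δh) = 6.79 × 10^6 m³ / (8.2 × 10^7 m² × 1.2 m) = 0.069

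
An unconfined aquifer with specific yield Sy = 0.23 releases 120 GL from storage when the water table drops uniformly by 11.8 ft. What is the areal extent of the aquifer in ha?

Δh = 11.8 ft = 3.597 m
ΔV = 120 GL = 1.2 × 10^8 m³
A = ΔV / (Sy × Δh) = 1.2 × 10^8 / (0.23 × 3.597) = 1.451 × 10^8 m²
A = 1.451 × 10^8 m² = 14510 ha

A ≈ 14500 ha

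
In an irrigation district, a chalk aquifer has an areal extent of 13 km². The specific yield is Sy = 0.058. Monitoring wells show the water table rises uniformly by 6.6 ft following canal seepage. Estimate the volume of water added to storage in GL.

ΔV ≈ 1.52 GL

A = 13 km² = 1.3 × 10^7 m²
Δh = 6.6 ft = 2.012 m
ΔV = Sy × A × Δh = 0.058 × 1.3 × 10^7 m² × 2.012 m = 1.517 × 10^6 m³
ΔV = 1.517 × 10^6 m³ = 1.517 GL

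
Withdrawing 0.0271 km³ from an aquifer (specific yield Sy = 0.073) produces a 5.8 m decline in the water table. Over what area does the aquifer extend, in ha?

ΔV = 0.0271 km³ = 2.71 × 10^7 m³
A = ΔV / (Sy × Δh) = 2.71 × 10^7 / (0.073 × 5.8) = 6.401 × 10^7 m²
A = 6.401 × 10^7 m² = 6401 ha

A ≈ 6400 ha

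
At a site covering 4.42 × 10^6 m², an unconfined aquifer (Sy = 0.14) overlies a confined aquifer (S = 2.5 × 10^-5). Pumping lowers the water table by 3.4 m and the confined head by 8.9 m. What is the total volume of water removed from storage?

Unconfined: ΔV_u = Sy × A × Δh_u = 0.14 × 4.42 × 10^6 × 3.4 = 2.104 × 10^6 m³
Confined: ΔV_c = S × A × Δh_c = 2.5 × 10^-5 × 4.42 × 10^6 × 8.9 = 983.5 m³
Total ΔV = 2.104 × 10^6 + 983.5 = 2.105 × 10^6 m³

ΔV ≈ 2.1 × 10^6 m³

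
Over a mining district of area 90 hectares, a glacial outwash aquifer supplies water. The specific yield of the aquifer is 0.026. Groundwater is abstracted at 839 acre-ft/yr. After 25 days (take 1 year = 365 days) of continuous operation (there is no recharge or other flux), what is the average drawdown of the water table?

Δh ≈ 3.03 m

A = 90 hectares = 9 × 10^5 m²
Q = 839 acre-ft/yr = 2835 m³/d
ΔV = Q × t = 2835 m³/d × 25 d = 70880 m³
Δh = ΔV / (Sy × A) = 70880 / (0.026 × 9 × 10^5) = 3.029 m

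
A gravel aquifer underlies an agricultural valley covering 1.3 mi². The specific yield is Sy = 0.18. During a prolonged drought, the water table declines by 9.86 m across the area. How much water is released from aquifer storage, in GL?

A = 1.3 mi² = 3.367 × 10^6 m²
ΔV = Sy × A × Δh = 0.18 × 3.367 × 10^6 m² × 9.86 m = 5.976 × 10^6 m³
ΔV = 5.976 × 10^6 m³ = 5.976 GL

ΔV ≈ 5.98 GL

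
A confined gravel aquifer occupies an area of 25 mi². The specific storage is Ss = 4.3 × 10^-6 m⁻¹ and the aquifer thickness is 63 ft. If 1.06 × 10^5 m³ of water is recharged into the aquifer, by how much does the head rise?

b = 63 ft = 19.2 m
S = Ss × b = 4.3 × 10^-6 m⁻¹ × 19.2 m = 8.257 × 10^-5
A = 25 mi² = 6.475 × 10^7 m²
Δh = ΔV / (S × A) = 1.06 × 10^5 m³ / (8.257 × 10^-5 × 6.475 × 10^7 m²) = 19.83 m

Δh ≈ 19.8 m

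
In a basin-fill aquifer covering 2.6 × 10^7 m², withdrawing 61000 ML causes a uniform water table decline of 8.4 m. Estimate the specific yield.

ΔV = 61000 ML = 6.1 × 10^7 m³
Sy = ΔV / (A × Δh) = 6.1 × 10^7 m³ / (2.6 × 10^7 m² × 8.4 m) = 0.2793

Sy ≈ 0.28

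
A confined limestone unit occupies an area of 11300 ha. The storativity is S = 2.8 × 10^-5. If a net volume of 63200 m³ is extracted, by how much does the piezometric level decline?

Δh ≈ 20 m

A = 11300 ha = 1.13 × 10^8 m²
Δh = ΔV / (S × A) = 63200 m³ / (2.8 × 10^-5 × 1.13 × 10^8 m²) = 19.97 m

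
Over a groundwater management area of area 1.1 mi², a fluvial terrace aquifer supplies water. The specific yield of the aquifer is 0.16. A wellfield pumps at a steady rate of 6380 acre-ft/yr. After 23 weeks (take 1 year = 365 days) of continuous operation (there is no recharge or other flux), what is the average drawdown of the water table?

A = 1.1 mi² = 2.849 × 10^6 m²
Q = 6380 acre-ft/yr = 21560 m³/d
t = 23 weeks = 161 d
ΔV = Q × t = 21560 m³/d × 161 d = 3.471 × 10^6 m³
Δh = ΔV / (Sy × A) = 3.471 × 10^6 / (0.16 × 2.849 × 10^6) = 7.615 m

Δh ≈ 7.62 m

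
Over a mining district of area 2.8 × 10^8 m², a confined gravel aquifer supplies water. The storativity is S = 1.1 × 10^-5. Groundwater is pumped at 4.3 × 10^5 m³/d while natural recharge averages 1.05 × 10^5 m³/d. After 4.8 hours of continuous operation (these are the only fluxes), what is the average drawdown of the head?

Net abstraction = 4.3 × 10^5 − 1.05 × 10^5 = 3.25 × 10^5 m³/d
t = 4.8 hours = 0.2 d
ΔV = Q × t = 3.25 × 10^5 m³/d × 0.2 d = 65000 m³
Δh = ΔV / (S × A) = 65000 / (1.1 × 10^-5 × 2.8 × 10^8) = 21.1 m

Δh ≈ 21.1 m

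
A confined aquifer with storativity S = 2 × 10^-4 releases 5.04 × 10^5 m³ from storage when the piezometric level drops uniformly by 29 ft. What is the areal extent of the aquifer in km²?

A ≈ 285 km²

Δh = 29 ft = 8.839 m
A = ΔV / (S × Δh) = 5.04 × 10^5 / (2 × 10^-4 × 8.839) = 2.851 × 10^8 m²
A = 2.851 × 10^8 m² = 285.1 km²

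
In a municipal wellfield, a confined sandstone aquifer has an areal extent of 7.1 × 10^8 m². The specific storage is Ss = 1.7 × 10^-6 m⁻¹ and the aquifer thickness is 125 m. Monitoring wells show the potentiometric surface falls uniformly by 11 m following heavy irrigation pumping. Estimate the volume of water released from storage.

S = Ss × b = 1.7 × 10^-6 m⁻¹ × 125 m = 2.125 × 10^-4
ΔV = S × A × Δh = 2.125 × 10^-4 × 7.1 × 10^8 m² × 11 m = 1.66 × 10^6 m³

ΔV ≈ 1.66 × 10^6 m³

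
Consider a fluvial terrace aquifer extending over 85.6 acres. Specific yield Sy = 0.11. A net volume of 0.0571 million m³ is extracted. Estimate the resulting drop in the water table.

Δh ≈ 1.5 m

A = 85.6 acres = 3.464 × 10^5 m²
ΔV = 0.0571 million m³ = 57100 m³
Δh = ΔV / (Sy × A) = 57100 m³ / (0.11 × 3.464 × 10^5 m²) = 1.498 m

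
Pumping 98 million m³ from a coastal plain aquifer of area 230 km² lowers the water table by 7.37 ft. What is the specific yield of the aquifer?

Sy ≈ 0.19

A = 230 km² = 2.3 × 10^8 m²
Δh = 7.37 ft = 2.246 m
ΔV = 98 million m³ = 9.8 × 10^7 m³
Sy = ΔV / (A × Δh) = 9.8 × 10^7 m³ / (2.3 × 10^8 m² × 2.246 m) = 0.1897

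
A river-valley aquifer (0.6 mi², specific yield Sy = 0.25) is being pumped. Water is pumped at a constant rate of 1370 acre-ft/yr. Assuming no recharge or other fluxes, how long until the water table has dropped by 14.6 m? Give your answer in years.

t ≈ 3.36 years

A = 0.6 mi² = 1.554 × 10^6 m²
ΔV = Sy × A × Δh = 0.25 × 1.554 × 10^6 × 14.6 = 5.672 × 10^6 m³
Q = 1370 acre-ft/yr = 4630 m³/d
t = ΔV / Q = 5.672 × 10^6 m³ / 4630 m³/d = 1225 d
t = 1225 d ≈ 3.357 years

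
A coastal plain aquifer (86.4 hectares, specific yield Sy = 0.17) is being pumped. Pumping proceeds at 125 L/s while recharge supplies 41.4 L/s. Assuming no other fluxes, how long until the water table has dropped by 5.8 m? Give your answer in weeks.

A = 86.4 hectares = 8.64 × 10^5 m²
ΔV = Sy × A × Δh = 0.17 × 8.64 × 10^5 × 5.8 = 8.519 × 10^5 m³
Net withdrawal = 125 − 41.4 = 83.6 L/s = 7223 m³/d
t = ΔV / Q = 8.519 × 10^5 m³ / 7223 m³/d = 117.9 d
t = 117.9 d ≈ 16.85 weeks

t ≈ 16.8 weeks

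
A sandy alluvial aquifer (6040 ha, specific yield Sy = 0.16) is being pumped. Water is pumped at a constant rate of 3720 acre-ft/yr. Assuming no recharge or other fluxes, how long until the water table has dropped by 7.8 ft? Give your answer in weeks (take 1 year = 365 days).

A = 6040 ha = 6.04 × 10^7 m²
Δh = 7.8 ft = 2.377 m
ΔV = Sy × A × Δh = 0.16 × 6.04 × 10^7 × 2.377 = 2.298 × 10^7 m³
Q = 3720 acre-ft/yr = 12570 m³/d
t = ΔV / Q = 2.298 × 10^7 m³ / 12570 m³/d = 1828 d
t = 1828 d ≈ 261.1 weeks

t ≈ 261 weeks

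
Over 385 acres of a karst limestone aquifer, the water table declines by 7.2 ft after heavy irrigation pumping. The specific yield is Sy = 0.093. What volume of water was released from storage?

A = 385 acres = 1.558 × 10^6 m²
Δh = 7.2 ft = 2.195 m
ΔV = Sy × A × Δh = 0.093 × 1.558 × 10^6 m² × 2.195 m = 3.18 × 10^5 m³

ΔV ≈ 3.18 × 10^5 m³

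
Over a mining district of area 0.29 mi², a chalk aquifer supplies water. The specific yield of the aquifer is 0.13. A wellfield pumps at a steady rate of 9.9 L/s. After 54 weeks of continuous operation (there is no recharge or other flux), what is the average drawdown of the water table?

Δh ≈ 3.31 m

A = 0.29 mi² = 7.511 × 10^5 m²
Q = 9.9 L/s = 855.4 m³/d
t = 54 weeks = 378 d
ΔV = Q × t = 855.4 m³/d × 378 d = 3.233 × 10^5 m³
Δh = ΔV / (Sy × A) = 3.233 × 10^5 / (0.13 × 7.511 × 10^5) = 3.311 m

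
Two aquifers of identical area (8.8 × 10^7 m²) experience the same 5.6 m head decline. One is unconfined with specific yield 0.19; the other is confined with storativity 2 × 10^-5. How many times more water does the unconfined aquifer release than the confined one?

Unconfined: ΔV_u = Sy × A × Δh = 0.19 × 8.8 × 10^7 × 5.6 = 9.363 × 10^7 m³
Confined: ΔV_c = S × A × Δh = 2 × 10^-5 × 8.8 × 10^7 × 5.6 = 9856 m³
Ratio = ΔV_u / ΔV_c = Sy / S = 0.19 / 2 × 10^-5 = 9500

ΔV_u / ΔV_c ≈ 9500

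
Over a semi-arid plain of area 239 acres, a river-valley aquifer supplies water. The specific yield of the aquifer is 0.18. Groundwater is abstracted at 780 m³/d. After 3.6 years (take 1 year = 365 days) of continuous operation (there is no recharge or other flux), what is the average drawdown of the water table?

Δh ≈ 5.89 m

A = 239 acres = 9.672 × 10^5 m²
t = 3.6 years = 1314 d
ΔV = Q × t = 780 m³/d × 1314 d = 1.025 × 10^6 m³
Δh = ΔV / (Sy × A) = 1.025 × 10^6 / (0.18 × 9.672 × 10^5) = 5.887 m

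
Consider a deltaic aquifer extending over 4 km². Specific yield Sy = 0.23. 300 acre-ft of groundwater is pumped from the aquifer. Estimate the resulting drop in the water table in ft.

Δh ≈ 1.32 ft

A = 4 km² = 4 × 10^6 m²
ΔV = 300 acre-ft = 3.7 × 10^5 m³
Δh = ΔV / (Sy × A) = 3.7 × 10^5 m³ / (0.23 × 4 × 10^6 m²) = 0.4022 m
Δh = 0.4022 m = 1.32 ft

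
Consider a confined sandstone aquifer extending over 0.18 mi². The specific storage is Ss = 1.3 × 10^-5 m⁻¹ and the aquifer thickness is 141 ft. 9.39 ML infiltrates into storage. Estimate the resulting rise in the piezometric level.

Δh ≈ 36.1 m

b = 141 ft = 42.98 m
S = Ss × b = 1.3 × 10^-5 m⁻¹ × 42.98 m = 5.587 × 10^-4
A = 0.18 mi² = 4.662 × 10^5 m²
ΔV = 9.39 ML = 9390 m³
Δh = ΔV / (S × A) = 9390 m³ / (5.587 × 10^-4 × 4.662 × 10^5 m²) = 36.05 m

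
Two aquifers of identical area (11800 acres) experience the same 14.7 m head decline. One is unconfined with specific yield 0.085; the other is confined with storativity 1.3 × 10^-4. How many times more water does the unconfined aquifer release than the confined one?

ΔV_u / ΔV_c ≈ 654

A = 11800 acres = 4.775 × 10^7 m²
Unconfined: ΔV_u = Sy × A × Δh = 0.085 × 4.775 × 10^7 × 14.7 = 5.967 × 10^7 m³
Confined: ΔV_c = S × A × Δh = 1.3 × 10^-4 × 4.775 × 10^7 × 14.7 = 91260 m³
Ratio = ΔV_u / ΔV_c = Sy / S = 0.085 / 1.3 × 10^-4 = 653.8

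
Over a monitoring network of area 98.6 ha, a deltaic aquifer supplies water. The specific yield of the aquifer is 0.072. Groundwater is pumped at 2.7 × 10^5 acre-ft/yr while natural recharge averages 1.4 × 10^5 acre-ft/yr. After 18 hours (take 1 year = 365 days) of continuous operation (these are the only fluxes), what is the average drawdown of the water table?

A = 98.6 ha = 9.86 × 10^5 m²
Net abstraction = 2.7 × 10^5 − 1.4 × 10^5 = 1.3 × 10^5 acre-ft/yr
Q_net = 1.3 × 10^5 acre-ft/yr = 4.393 × 10^5 m³/d
t = 18 hours = 0.75 d
ΔV = Q × t = 4.393 × 10^5 m³/d × 0.75 d = 3.295 × 10^5 m³
Δh = ΔV / (Sy × A) = 3.295 × 10^5 / (0.072 × 9.86 × 10^5) = 4.641 m

Δh ≈ 4.64 m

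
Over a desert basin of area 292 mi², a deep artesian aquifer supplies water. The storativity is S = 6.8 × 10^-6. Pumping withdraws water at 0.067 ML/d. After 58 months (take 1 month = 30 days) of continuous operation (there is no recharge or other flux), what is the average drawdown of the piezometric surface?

Δh ≈ 22.7 m

A = 292 mi² = 7.563 × 10^8 m²
Q = 0.067 ML/d = 67 m³/d
t = 58 months = 1740 d
ΔV = Q × t = 67 m³/d × 1740 d = 1.166 × 10^5 m³
Δh = ΔV / (S × A) = 1.166 × 10^5 / (6.8 × 10^-6 × 7.563 × 10^8) = 22.67 m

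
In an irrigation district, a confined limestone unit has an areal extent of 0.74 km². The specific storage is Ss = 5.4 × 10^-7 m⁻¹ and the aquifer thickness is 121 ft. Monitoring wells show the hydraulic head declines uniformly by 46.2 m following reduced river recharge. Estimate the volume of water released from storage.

ΔV ≈ 681 m³

b = 121 ft = 36.88 m
S = Ss × b = 5.4 × 10^-7 m⁻¹ × 36.88 m = 1.992 × 10^-5
A = 0.74 km² = 7.4 × 10^5 m²
ΔV = S × A × Δh = 1.992 × 10^-5 × 7.4 × 10^5 m² × 46.2 m = 680.9 m³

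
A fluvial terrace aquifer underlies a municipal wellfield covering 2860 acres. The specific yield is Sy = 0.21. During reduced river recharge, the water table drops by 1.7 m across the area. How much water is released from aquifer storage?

ΔV ≈ 4.13 × 10^6 m³

A = 2860 acres = 1.157 × 10^7 m²
ΔV = Sy × A × Δh = 0.21 × 1.157 × 10^7 m² × 1.7 m = 4.132 × 10^6 m³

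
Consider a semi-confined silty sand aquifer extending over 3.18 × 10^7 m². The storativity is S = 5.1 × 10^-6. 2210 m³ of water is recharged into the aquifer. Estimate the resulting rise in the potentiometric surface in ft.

Δh = ΔV / (S × A) = 2210 m³ / (5.1 × 10^-6 × 3.18 × 10^7 m²) = 13.63 m
Δh = 13.63 m = 44.71 ft

Δh ≈ 44.7 ft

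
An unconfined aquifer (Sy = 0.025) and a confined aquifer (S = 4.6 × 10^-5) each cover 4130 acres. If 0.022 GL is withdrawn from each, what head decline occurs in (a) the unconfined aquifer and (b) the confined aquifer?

A = 4130 acres = 1.671 × 10^7 m²
ΔV = 0.022 GL = 22000 m³
Unconfined: Δh_u = ΔV/(Sy·A) = 22000/(0.025 × 1.671 × 10^7) = 0.05265 m
Confined: Δh_c = ΔV/(S·A) = 22000/(4.6 × 10^-5 × 1.671 × 10^7) = 28.62 m

Δh_u ≈ 0.0527 m; Δh_c ≈ 28.6 m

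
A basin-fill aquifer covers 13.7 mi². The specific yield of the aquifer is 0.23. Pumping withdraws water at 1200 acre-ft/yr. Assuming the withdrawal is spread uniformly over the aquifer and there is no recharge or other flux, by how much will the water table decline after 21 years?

Δh ≈ 3.81 m

A = 13.7 mi² = 3.548 × 10^7 m²
Q = 1200 acre-ft/yr = 4055 m³/d
t = 21 years = 7665 d
ΔV = Q × t = 4055 m³/d × 7665 d = 3.108 × 10^7 m³
Δh = ΔV / (Sy × A) = 3.108 × 10^7 / (0.23 × 3.548 × 10^7) = 3.809 m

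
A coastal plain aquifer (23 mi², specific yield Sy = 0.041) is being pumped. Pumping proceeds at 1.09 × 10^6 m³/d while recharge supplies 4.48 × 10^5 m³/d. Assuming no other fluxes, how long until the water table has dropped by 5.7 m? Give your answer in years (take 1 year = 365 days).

t ≈ 0.0594 years

A = 23 mi² = 5.957 × 10^7 m²
ΔV = Sy × A × Δh = 0.041 × 5.957 × 10^7 × 5.7 = 1.392 × 10^7 m³
Net withdrawal = 1.09 × 10^6 − 4.48 × 10^5 = 6.42 × 10^5 m³/d
t = ΔV / Q = 1.392 × 10^7 m³ / 6.42 × 10^5 m³/d = 21.68 d
t = 21.68 d ≈ 0.05941 years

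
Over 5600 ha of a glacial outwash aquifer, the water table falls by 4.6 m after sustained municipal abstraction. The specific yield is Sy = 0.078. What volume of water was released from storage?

ΔV ≈ 2.01 × 10^7 m³

A = 5600 ha = 5.6 × 10^7 m²
ΔV = Sy × A × Δh = 0.078 × 5.6 × 10^7 m² × 4.6 m = 2.009 × 10^7 m³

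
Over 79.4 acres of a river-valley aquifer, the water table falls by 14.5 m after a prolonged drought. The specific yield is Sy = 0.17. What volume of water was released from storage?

A = 79.4 acres = 3.213 × 10^5 m²
ΔV = Sy × A × Δh = 0.17 × 3.213 × 10^5 m² × 14.5 m = 7.921 × 10^5 m³

ΔV ≈ 7.92 × 10^5 m³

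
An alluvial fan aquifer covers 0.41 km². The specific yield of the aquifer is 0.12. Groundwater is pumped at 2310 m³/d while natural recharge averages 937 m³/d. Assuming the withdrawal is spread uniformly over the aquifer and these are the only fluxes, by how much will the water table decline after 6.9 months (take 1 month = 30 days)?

A = 0.41 km² = 4.1 × 10^5 m²
Net abstraction = 2310 − 937 = 1373 m³/d
t = 6.9 months = 207 d
ΔV = Q × t = 1373 m³/d × 207 d = 2.842 × 10^5 m³
Δh = ΔV / (Sy × A) = 2.842 × 10^5 / (0.12 × 4.1 × 10^5) = 5.777 m

Δh ≈ 5.78 m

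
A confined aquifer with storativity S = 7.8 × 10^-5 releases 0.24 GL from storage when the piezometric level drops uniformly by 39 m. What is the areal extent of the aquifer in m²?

A ≈ 7.89 × 10^7 m²

ΔV = 0.24 GL = 2.4 × 10^5 m³
A = ΔV / (S × Δh) = 2.4 × 10^5 / (7.8 × 10^-5 × 39) = 7.89 × 10^7 m²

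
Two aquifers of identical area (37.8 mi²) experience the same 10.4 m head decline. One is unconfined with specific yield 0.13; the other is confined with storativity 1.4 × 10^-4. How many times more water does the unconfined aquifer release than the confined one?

A = 37.8 mi² = 9.79 × 10^7 m²
Unconfined: ΔV_u = Sy × A × Δh = 0.13 × 9.79 × 10^7 × 10.4 = 1.324 × 10^8 m³
Confined: ΔV_c = S × A × Δh = 1.4 × 10^-4 × 9.79 × 10^7 × 10.4 = 1.425 × 10^5 m³
Ratio = ΔV_u / ΔV_c = Sy / S = 0.13 / 1.4 × 10^-4 = 928.6

ΔV_u / ΔV_c ≈ 929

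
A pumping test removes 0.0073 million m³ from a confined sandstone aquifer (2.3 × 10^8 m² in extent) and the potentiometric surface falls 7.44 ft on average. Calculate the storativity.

Δh = 7.44 ft = 2.268 m
ΔV = 0.0073 million m³ = 7300 m³
S = ΔV / (A × Δh) = 7300 m³ / (2.3 × 10^8 m² × 2.268 m) = 1.4 × 10^-5

S ≈ 1.4 × 10^-5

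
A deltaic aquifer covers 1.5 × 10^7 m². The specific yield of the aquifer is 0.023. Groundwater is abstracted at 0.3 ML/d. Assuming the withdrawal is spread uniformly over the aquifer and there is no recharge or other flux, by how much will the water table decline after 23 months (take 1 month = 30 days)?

Q = 0.3 ML/d = 300 m³/d
t = 23 months = 690 d
ΔV = Q × t = 300 m³/d × 690 d = 2.07 × 10^5 m³
Δh = ΔV / (Sy × A) = 2.07 × 10^5 / (0.023 × 1.5 × 10^7) = 0.6 m

Δh ≈ 0.6 m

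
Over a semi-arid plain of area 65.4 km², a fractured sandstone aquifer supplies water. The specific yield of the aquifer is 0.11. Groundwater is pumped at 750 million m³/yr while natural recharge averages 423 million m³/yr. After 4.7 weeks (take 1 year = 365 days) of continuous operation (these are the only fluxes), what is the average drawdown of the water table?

Δh ≈ 4.1 m

A = 65.4 km² = 6.54 × 10^7 m²
Net abstraction = 750 − 423 = 327 million m³/yr
Q_net = 327 million m³/yr = 8.959 × 10^5 m³/d
t = 4.7 weeks = 32.9 d
ΔV = Q × t = 8.959 × 10^5 m³/d × 32.9 d = 2.947 × 10^7 m³
Δh = ΔV / (Sy × A) = 2.947 × 10^7 / (0.11 × 6.54 × 10^7) = 4.097 m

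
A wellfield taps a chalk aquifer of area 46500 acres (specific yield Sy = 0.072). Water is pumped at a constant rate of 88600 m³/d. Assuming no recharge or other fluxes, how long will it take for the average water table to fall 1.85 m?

t ≈ 283 days

A = 46500 acres = 1.882 × 10^8 m²
ΔV = Sy × A × Δh = 0.072 × 1.882 × 10^8 × 1.85 = 2.507 × 10^7 m³
t = ΔV / Q = 2.507 × 10^7 m³ / 88600 m³/d = 282.9 d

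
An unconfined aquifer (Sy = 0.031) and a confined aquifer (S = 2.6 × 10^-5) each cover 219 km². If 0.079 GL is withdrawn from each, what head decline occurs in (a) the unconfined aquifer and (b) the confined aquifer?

Δh_u ≈ 0.0116 m; Δh_c ≈ 13.9 m

A = 219 km² = 2.19 × 10^8 m²
ΔV = 0.079 GL = 79000 m³
Unconfined: Δh_u = ΔV/(Sy·A) = 79000/(0.031 × 2.19 × 10^8) = 0.01164 m
Confined: Δh_c = ΔV/(S·A) = 79000/(2.6 × 10^-5 × 2.19 × 10^8) = 13.87 m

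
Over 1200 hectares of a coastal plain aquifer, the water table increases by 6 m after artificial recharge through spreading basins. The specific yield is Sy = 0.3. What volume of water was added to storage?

ΔV ≈ 2.16 × 10^7 m³

A = 1200 hectares = 1.2 × 10^7 m²
ΔV = Sy × A × Δh = 0.3 × 1.2 × 10^7 m² × 6 m = 2.16 × 10^7 m³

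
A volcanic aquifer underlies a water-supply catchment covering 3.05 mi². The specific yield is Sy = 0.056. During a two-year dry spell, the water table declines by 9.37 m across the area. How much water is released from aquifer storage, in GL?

A = 3.05 mi² = 7.899 × 10^6 m²
ΔV = Sy × A × Δh = 0.056 × 7.899 × 10^6 m² × 9.37 m = 4.145 × 10^6 m³
ΔV = 4.145 × 10^6 m³ = 4.145 GL

ΔV ≈ 4.15 GL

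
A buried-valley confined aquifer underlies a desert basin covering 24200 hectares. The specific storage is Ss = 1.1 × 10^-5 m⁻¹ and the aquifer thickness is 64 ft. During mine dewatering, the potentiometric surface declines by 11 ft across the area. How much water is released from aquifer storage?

b = 64 ft = 19.51 m
S = Ss × b = 1.1 × 10^-5 m⁻¹ × 19.51 m = 2.146 × 10^-4
A = 24200 hectares = 2.42 × 10^8 m²
Δh = 11 ft = 3.353 m
ΔV = S × A × Δh = 2.146 × 10^-4 × 2.42 × 10^8 m² × 3.353 m = 1.741 × 10^5 m³

ΔV ≈ 1.74 × 10^5 m³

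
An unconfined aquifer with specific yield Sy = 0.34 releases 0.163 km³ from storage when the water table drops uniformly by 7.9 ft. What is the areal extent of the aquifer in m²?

Δh = 7.9 ft = 2.408 m
ΔV = 0.163 km³ = 1.63 × 10^8 m³
A = ΔV / (Sy × Δh) = 1.63 × 10^8 / (0.34 × 2.408) = 1.991 × 10^8 m²

A ≈ 1.99 × 10^8 m²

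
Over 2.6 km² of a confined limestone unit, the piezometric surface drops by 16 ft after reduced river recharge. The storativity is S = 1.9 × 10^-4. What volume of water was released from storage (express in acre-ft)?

A = 2.6 km² = 2.6 × 10^6 m²
Δh = 16 ft = 4.877 m
ΔV = S × A × Δh = 1.9 × 10^-4 × 2.6 × 10^6 m² × 4.877 m = 2409 m³
ΔV = 2409 m³ = 1.953 acre-ft

ΔV ≈ 1.95 acre-ft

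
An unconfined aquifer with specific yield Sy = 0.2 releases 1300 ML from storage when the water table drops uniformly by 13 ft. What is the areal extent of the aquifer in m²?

A ≈ 1.64 × 10^6 m²

Δh = 13 ft = 3.962 m
ΔV = 1300 ML = 1.3 × 10^6 m³
A = ΔV / (Sy × Δh) = 1.3 × 10^6 / (0.2 × 3.962) = 1.64 × 10^6 m²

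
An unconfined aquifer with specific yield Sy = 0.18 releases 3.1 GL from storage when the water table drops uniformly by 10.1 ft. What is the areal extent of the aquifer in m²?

A ≈ 5.59 × 10^6 m²

Δh = 10.1 ft = 3.078 m
ΔV = 3.1 GL = 3.1 × 10^6 m³
A = ΔV / (Sy × Δh) = 3.1 × 10^6 / (0.18 × 3.078) = 5.594 × 10^6 m²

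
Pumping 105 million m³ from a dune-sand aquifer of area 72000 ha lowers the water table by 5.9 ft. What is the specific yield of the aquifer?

Sy ≈ 0.081

A = 72000 ha = 7.2 × 10^8 m²
Δh = 5.9 ft = 1.798 m
ΔV = 105 million m³ = 1.05 × 10^8 m³
Sy = ΔV / (A × Δh) = 1.05 × 10^8 m³ / (7.2 × 10^8 m² × 1.798 m) = 0.08109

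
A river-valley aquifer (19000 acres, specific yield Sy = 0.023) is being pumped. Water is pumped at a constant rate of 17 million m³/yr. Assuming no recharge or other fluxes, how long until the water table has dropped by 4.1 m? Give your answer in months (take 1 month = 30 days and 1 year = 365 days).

t ≈ 5.19 months

A = 19000 acres = 7.689 × 10^7 m²
ΔV = Sy × A × Δh = 0.023 × 7.689 × 10^7 × 4.1 = 7.251 × 10^6 m³
Q = 17 million m³/yr = 46580 m³/d
t = ΔV / Q = 7.251 × 10^6 m³ / 46580 m³/d = 155.7 d
t = 155.7 d ≈ 5.189 months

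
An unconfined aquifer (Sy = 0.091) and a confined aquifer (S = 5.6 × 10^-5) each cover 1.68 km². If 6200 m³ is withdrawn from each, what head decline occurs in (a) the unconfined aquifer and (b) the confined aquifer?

Δh_u ≈ 0.0406 m; Δh_c ≈ 65.9 m

A = 1.68 km² = 1.68 × 10^6 m²
Unconfined: Δh_u = ΔV/(Sy·A) = 6200/(0.091 × 1.68 × 10^6) = 0.04055 m
Confined: Δh_c = ΔV/(S·A) = 6200/(5.6 × 10^-5 × 1.68 × 10^6) = 65.9 m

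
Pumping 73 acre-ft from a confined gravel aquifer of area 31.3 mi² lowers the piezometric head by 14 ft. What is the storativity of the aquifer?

A = 31.3 mi² = 8.107 × 10^7 m²
Δh = 14 ft = 4.267 m
ΔV = 73 acre-ft = 90040 m³
S = ΔV / (A × Δh) = 90040 m³ / (8.107 × 10^7 m² × 4.267 m) = 2.603 × 10^-4

S ≈ 2.6 × 10^-4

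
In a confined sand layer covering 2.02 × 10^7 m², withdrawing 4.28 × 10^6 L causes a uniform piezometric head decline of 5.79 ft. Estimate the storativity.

S ≈ 1.2 × 10^-4

Δh = 5.79 ft = 1.765 m
ΔV = 4.28 × 10^6 L = 4280 m³
S = ΔV / (A × Δh) = 4280 m³ / (2.02 × 10^7 m² × 1.765 m) = 1.201 × 10^-4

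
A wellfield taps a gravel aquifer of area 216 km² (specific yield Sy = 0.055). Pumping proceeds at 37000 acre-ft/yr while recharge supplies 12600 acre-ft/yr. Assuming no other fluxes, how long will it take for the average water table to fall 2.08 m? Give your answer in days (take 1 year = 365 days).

t ≈ 300 days

A = 216 km² = 2.16 × 10^8 m²
ΔV = Sy × A × Δh = 0.055 × 2.16 × 10^8 × 2.08 = 2.471 × 10^7 m³
Net withdrawal = 37000 − 12600 = 24400 acre-ft/yr = 82460 m³/d
t = ΔV / Q = 2.471 × 10^7 m³ / 82460 m³/d = 299.7 d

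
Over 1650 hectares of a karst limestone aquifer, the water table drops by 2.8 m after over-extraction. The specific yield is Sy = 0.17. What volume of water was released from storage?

ΔV ≈ 7.85 × 10^6 m³

A = 1650 hectares = 1.65 × 10^7 m²
ΔV = Sy × A × Δh = 0.17 × 1.65 × 10^7 m² × 2.8 m = 7.854 × 10^6 m³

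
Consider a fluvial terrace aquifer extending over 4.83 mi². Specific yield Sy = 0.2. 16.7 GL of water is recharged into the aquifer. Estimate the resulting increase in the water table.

Δh ≈ 6.67 m

A = 4.83 mi² = 1.251 × 10^7 m²
ΔV = 16.7 GL = 1.67 × 10^7 m³
Δh = ΔV / (Sy × A) = 1.67 × 10^7 m³ / (0.2 × 1.251 × 10^7 m²) = 6.675 m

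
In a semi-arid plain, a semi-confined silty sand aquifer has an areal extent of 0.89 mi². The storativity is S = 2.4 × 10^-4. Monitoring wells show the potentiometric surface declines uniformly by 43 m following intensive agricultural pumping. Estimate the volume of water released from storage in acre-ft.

ΔV ≈ 19.3 acre-ft

A = 0.89 mi² = 2.305 × 10^6 m²
ΔV = S × A × Δh = 2.4 × 10^-4 × 2.305 × 10^6 m² × 43 m = 23790 m³
ΔV = 23790 m³ = 19.29 acre-ft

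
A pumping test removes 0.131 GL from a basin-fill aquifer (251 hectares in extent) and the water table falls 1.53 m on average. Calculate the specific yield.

A = 251 hectares = 2.51 × 10^6 m²
ΔV = 0.131 GL = 1.31 × 10^5 m³
Sy = ΔV / (A × Δh) = 1.31 × 10^5 m³ / (2.51 × 10^6 m² × 1.53 m) = 0.03411

Sy ≈ 0.034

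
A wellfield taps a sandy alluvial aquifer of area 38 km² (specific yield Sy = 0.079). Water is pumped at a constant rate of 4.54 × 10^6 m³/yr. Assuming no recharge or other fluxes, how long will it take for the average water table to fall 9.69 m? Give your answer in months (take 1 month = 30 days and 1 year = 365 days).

t ≈ 78 months

A = 38 km² = 3.8 × 10^7 m²
ΔV = Sy × A × Δh = 0.079 × 3.8 × 10^7 × 9.69 = 2.909 × 10^7 m³
Q = 4.54 × 10^6 m³/yr = 12440 m³/d
t = ΔV / Q = 2.909 × 10^7 m³ / 12440 m³/d = 2339 d
t = 2339 d ≈ 77.96 months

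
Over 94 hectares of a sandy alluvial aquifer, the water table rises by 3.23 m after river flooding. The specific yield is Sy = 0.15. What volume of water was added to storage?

ΔV ≈ 4.55 × 10^5 m³

A = 94 hectares = 9.4 × 10^5 m²
ΔV = Sy × A × Δh = 0.15 × 9.4 × 10^5 m² × 3.23 m = 4.554 × 10^5 m³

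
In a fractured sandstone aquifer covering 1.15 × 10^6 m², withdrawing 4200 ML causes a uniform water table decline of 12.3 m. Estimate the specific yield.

ΔV = 4200 ML = 4.2 × 10^6 m³
Sy = ΔV / (A × Δh) = 4.2 × 10^6 m³ / (1.15 × 10^6 m² × 12.3 m) = 0.2969

Sy ≈ 0.3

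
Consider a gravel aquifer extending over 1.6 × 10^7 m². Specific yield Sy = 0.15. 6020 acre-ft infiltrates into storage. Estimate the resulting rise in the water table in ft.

Δh ≈ 10.2 ft

ΔV = 6020 acre-ft = 7.426 × 10^6 m³
Δh = ΔV / (Sy × A) = 7.426 × 10^6 m³ / (0.15 × 1.6 × 10^7 m²) = 3.094 m
Δh = 3.094 m = 10.15 ft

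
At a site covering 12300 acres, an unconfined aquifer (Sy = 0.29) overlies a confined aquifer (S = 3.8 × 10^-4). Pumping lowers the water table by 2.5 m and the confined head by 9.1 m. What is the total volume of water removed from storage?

ΔV ≈ 3.63 × 10^7 m³

A = 12300 acres = 4.978 × 10^7 m²
Unconfined: ΔV_u = Sy × A × Δh_u = 0.29 × 4.978 × 10^7 × 2.5 = 3.609 × 10^7 m³
Confined: ΔV_c = S × A × Δh_c = 3.8 × 10^-4 × 4.978 × 10^7 × 9.1 = 1.721 × 10^5 m³
Total ΔV = 3.609 × 10^7 + 1.721 × 10^5 = 3.626 × 10^7 m³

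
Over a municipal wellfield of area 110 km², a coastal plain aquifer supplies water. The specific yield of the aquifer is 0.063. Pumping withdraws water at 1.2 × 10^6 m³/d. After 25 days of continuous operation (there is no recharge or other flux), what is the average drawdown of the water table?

A = 110 km² = 1.1 × 10^8 m²
ΔV = Q × t = 1.2 × 10^6 m³/d × 25 d = 3 × 10^7 m³
Δh = ΔV / (Sy × A) = 3 × 10^7 / (0.063 × 1.1 × 10^8) = 4.329 m

Δh ≈ 4.33 m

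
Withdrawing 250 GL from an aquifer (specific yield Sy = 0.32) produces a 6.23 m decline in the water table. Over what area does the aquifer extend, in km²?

ΔV = 250 GL = 2.5 × 10^8 m³
A = ΔV / (Sy × Δh) = 2.5 × 10^8 / (0.32 × 6.23) = 1.254 × 10^8 m²
A = 1.254 × 10^8 m² = 125.4 km²

A ≈ 125 km²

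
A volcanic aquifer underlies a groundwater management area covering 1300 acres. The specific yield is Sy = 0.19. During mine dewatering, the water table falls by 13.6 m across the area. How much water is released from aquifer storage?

ΔV ≈ 1.36 × 10^7 m³

A = 1300 acres = 5.261 × 10^6 m²
ΔV = Sy × A × Δh = 0.19 × 5.261 × 10^6 m² × 13.6 m = 1.359 × 10^7 m³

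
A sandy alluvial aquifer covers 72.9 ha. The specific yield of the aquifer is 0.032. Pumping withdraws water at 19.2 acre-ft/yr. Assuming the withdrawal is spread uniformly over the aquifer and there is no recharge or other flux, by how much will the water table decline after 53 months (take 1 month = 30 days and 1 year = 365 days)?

A = 72.9 ha = 7.29 × 10^5 m²
Q = 19.2 acre-ft/yr = 64.88 m³/d
t = 53 months = 1590 d
ΔV = Q × t = 64.88 m³/d × 1590 d = 1.032 × 10^5 m³
Δh = ΔV / (Sy × A) = 1.032 × 10^5 / (0.032 × 7.29 × 10^5) = 4.422 m

Δh ≈ 4.42 m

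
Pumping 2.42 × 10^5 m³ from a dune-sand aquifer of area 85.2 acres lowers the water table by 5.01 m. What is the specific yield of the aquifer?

A = 85.2 acres = 3.448 × 10^5 m²
Sy = ΔV / (A × Δh) = 2.42 × 10^5 m³ / (3.448 × 10^5 m² × 5.01 m) = 0.1401

Sy ≈ 0.14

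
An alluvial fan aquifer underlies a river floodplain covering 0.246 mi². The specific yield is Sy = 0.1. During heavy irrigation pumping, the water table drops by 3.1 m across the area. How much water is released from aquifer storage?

ΔV ≈ 1.98 × 10^5 m³

A = 0.246 mi² = 6.371 × 10^5 m²
ΔV = Sy × A × Δh = 0.1 × 6.371 × 10^5 m² × 3.1 m = 1.975 × 10^5 m³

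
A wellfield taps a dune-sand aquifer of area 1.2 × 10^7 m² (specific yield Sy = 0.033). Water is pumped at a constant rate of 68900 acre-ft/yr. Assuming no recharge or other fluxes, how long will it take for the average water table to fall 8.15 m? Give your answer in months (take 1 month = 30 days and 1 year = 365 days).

ΔV = Sy × A × Δh = 0.033 × 1.2 × 10^7 × 8.15 = 3.227 × 10^6 m³
Q = 68900 acre-ft/yr = 2.328 × 10^5 m³/d
t = ΔV / Q = 3.227 × 10^6 m³ / 2.328 × 10^5 m³/d = 13.86 d
t = 13.86 d ≈ 0.462 months

t ≈ 0.462 months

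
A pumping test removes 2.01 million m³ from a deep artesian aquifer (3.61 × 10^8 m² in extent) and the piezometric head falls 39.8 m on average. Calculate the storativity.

ΔV = 2.01 million m³ = 2.01 × 10^6 m³
S = ΔV / (A × Δh) = 2.01 × 10^6 m³ / (3.61 × 10^8 m² × 39.8 m) = 1.399 × 10^-4

S ≈ 1.4 × 10^-4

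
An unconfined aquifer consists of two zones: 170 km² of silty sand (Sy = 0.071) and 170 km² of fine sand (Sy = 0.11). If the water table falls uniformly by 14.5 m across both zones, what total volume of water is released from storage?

A₁ = 170 km² = 1.7 × 10^8 m²; A₂ = 170 km² = 1.7 × 10^8 m²
ΔV₁ = 0.071 × 1.7 × 10^8 × 14.5 = 1.75 × 10^8 m³
ΔV₂ = 0.11 × 1.7 × 10^8 × 14.5 = 2.712 × 10^8 m³
ΔV = ΔV₁ + ΔV₂ = 4.462 × 10^8 m³

ΔV ≈ 4.46 × 10^8 m³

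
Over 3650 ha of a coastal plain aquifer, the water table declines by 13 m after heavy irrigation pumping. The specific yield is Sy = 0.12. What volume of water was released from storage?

ΔV ≈ 5.69 × 10^7 m³

A = 3650 ha = 3.65 × 10^7 m²
ΔV = Sy × A × Δh = 0.12 × 3.65 × 10^7 m² × 13 m = 5.694 × 10^7 m³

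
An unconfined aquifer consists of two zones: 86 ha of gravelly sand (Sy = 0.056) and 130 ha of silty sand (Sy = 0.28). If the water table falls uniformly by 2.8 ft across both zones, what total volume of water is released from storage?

ΔV ≈ 3.52 × 10^5 m³

A₁ = 86 ha = 8.6 × 10^5 m²; A₂ = 130 ha = 1.3 × 10^6 m²
Δh = 2.8 ft = 0.8534 m
ΔV₁ = 0.056 × 8.6 × 10^5 × 0.8534 = 41100 m³
ΔV₂ = 0.28 × 1.3 × 10^6 × 0.8534 = 3.107 × 10^5 m³
ΔV = ΔV₁ + ΔV₂ = 3.518 × 10^5 m³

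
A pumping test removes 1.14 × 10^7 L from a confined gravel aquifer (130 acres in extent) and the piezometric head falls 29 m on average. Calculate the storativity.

A = 130 acres = 5.261 × 10^5 m²
ΔV = 1.14 × 10^7 L = 11400 m³
S = ΔV / (A × Δh) = 11400 m³ / (5.261 × 10^5 m² × 29 m) = 7.472 × 10^-4

S ≈ 7.5 × 10^-4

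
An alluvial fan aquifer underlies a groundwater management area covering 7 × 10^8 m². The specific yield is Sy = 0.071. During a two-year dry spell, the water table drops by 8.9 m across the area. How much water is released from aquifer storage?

ΔV ≈ 4.42 × 10^8 m³

ΔV = Sy × A × Δh = 0.071 × 7 × 10^8 m² × 8.9 m = 4.423 × 10^8 m³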